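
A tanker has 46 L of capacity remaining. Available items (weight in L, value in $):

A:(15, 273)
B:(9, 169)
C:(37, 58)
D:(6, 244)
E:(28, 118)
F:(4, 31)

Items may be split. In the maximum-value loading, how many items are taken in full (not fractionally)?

4

Ratios (sorted): D 40.67, B 18.78, A 18.20, F 7.75, E 4.21, C 1.57
take D (6 @ 244); take B (9 @ 169); take A (15 @ 273); take F (4 @ 31); take 12/28 of E → 50.57. Capacity used 46/46.
4 item(s) taken whole; one partial (take 12/28 of E).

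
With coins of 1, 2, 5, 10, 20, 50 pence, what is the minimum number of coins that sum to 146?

6

Use the largest denomination that fits, subtract, and repeat.
146 − 2×50→46 − 2×20→6 − 1×5→1 − 1×1→0
Total coins = 2 + 2 + 1 + 1 = 6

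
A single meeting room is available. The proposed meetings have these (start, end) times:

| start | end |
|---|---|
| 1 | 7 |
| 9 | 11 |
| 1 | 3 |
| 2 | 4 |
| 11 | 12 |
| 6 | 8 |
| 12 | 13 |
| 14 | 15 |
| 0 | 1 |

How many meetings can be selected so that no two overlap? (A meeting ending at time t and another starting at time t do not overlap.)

Sorted by end: (0,1)  (1,3)  (2,4)  (1,7)  (6,8)  (9,11)  (11,12)  (12,13)  (14,15)
take (0,1); take (1,3); skip (1,7); take (6,8); take (9,11); take (11,12); take (12,13); take (14,15).
Selected 7 meetings.

7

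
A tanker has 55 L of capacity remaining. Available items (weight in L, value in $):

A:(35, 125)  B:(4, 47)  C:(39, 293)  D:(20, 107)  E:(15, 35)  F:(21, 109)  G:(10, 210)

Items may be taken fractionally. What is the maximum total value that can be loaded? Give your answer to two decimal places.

560.70

Ratios (sorted): G 21.00, B 11.75, C 7.51, D 5.35, F 5.19, A 3.57, E 2.33
take G (10 @ 210); take B (4 @ 47); take C (39 @ 293); take 2/20 of D → 10.70. Capacity used 55/55.
Total value = 560.70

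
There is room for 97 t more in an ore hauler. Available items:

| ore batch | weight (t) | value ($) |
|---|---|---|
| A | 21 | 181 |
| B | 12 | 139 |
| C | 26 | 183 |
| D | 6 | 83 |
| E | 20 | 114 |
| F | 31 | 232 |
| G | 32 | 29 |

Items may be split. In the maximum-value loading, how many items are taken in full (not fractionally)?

Order: D (83/6=13.83) > B (139/12=11.58) > A (181/21=8.62) > F (232/31=7.48) > C (183/26=7.04) > E (114/20=5.70) > G (29/32=0.91)
Fill: take D (6 @ 83) → take B (12 @ 139) → take A (21 @ 181) → take F (31 @ 232) → take C (26 @ 183) → take 1/20 of E → 5.70; 97/97 used.
5 item(s) taken whole; one partial (take 1/20 of E).

5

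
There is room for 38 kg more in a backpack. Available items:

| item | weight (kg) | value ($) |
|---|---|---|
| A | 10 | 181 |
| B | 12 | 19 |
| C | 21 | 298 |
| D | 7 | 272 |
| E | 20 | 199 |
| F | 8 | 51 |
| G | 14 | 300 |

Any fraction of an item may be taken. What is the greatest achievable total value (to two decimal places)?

Greedy by value/weight ratio, highest first.
Order: D (272/7=38.86) > G (300/14=21.43) > A (181/10=18.10) > C (298/21=14.19) > E (199/20=9.95) > F (51/8=6.38) > B (19/12=1.58)
Fill: take D (7 @ 272) → take G (14 @ 300) → take A (10 @ 181) → take 7/21 of C → 99.33; 38/38 used.
Total value = 852.33

852.33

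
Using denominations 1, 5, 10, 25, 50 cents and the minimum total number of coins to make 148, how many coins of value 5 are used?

0

148 − 2×50→48 − 1×25→23 − 2×10→3 − 3×1→0
Count of 5: 0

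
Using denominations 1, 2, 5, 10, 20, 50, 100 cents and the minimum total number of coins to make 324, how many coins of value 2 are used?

2

Use the largest denomination that fits, subtract, and repeat.
324 = 3×100 + 1×20 + 2×2
Count of 2: 2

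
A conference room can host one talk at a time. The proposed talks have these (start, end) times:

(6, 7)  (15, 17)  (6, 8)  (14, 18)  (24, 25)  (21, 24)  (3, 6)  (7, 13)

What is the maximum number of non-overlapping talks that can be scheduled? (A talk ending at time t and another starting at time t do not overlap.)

Sort by end time and greedily take each interval whose start is ≥ the last chosen end.
By end time: (3,6), (6,7), (6,8), (7,13), (15,17), (14,18), (21,24), (24,25).
Pick (3,6); next start ≥ 6 → (6,7); next start ≥ 7 → (7,13); next start ≥ 13 → (15,17); next start ≥ 17 → (21,24); next start ≥ 24 → (24,25).
Selected 6 talks.

6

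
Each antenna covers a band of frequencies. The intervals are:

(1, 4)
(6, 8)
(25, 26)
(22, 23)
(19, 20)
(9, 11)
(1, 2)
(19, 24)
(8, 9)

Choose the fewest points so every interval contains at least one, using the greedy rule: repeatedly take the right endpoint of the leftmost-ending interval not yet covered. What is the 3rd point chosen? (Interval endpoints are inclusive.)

11

By right end: [1,2]  [1,4]  [6,8]  [8,9]  [9,11]  [19,20]  [22,23]  [19,24]  [25,26]
[1,2] uncovered → point at 2; [6,8] uncovered → point at 8; [9,11] uncovered → point at 11; [19,20] uncovered → point at 20; [22,23] uncovered → point at 23; [25,26] uncovered → point at 26.
Points: 2, 8, 11, 20, 23, 26 (6 total).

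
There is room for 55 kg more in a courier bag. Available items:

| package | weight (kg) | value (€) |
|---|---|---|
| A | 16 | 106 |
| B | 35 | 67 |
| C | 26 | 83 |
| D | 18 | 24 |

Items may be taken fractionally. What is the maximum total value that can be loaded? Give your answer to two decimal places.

Order: A (106/16=6.62) > C (83/26=3.19) > B (67/35=1.91) > D (24/18=1.33)
Fill: take A (16 @ 106) → take C (26 @ 83) → take 13/35 of B → 24.89; 55/55 used.
Total value = 213.89

213.89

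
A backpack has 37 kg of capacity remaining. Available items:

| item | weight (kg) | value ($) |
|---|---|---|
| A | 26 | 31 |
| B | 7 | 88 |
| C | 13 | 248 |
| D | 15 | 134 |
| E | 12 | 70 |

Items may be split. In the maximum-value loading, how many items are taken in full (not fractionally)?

3

Greedy by value/weight ratio, highest first.
Ratios (sorted): C 19.08, B 12.57, D 8.93, E 5.83, A 1.19
take C (13 @ 248); take B (7 @ 88); take D (15 @ 134); take 2/12 of E → 11.67. Capacity used 37/37.
3 item(s) taken whole; one partial (take 2/12 of E).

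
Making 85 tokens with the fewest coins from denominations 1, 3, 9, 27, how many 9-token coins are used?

Greedy: take as many of the largest coin as possible, then repeat with the remainder.
85 = 3×27 + 1×3 + 1×1
Count of 9: 0

0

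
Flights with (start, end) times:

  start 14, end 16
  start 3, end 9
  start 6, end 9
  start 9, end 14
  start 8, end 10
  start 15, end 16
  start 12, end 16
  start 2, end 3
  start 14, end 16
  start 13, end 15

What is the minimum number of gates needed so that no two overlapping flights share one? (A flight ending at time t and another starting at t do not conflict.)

starts: [2, 3, 6, 8, 9, 12, 13, 14, 14, 15]
ends:   [3, 9, 9, 10, 14, 15, 16, 16, 16, 16]
s2→1 e3→0 s3→1 s6→2 s8→3 e9→2 e9→1 s9→2 e10→1 s12→2 s13→3 e14→2 s14→3 s14→4  — peak 4.

4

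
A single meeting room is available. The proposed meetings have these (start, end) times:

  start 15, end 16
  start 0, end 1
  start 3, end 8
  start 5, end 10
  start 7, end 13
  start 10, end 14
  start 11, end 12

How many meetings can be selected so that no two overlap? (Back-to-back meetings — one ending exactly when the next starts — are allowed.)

Greedy by earliest finish: after sorting by end time, pick each interval compatible with the last pick.
Sorted by end: (0,1)  (3,8)  (5,10)  (11,12)  (7,13)  (10,14)  (15,16)
take (0,1); take (3,8); skip (5,10); take (11,12); skip (7,13); take (15,16).
Selected 4 meetings.

4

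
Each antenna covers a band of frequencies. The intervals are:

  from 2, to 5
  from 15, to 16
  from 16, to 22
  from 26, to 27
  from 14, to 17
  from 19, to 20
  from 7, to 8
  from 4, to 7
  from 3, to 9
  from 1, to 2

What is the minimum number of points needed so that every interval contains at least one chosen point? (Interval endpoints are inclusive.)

5

Sort by right endpoint; whenever an interval is uncovered, place a point at its right end.
By right end: [1,2]  [2,5]  [4,7]  [7,8]  [3,9]  [15,16]  [14,17]  [19,20]  [16,22]  [26,27]
[1,2] uncovered → point at 2; [4,7] uncovered → point at 7; [15,16] uncovered → point at 16; [19,20] uncovered → point at 20; [26,27] uncovered → point at 27.
Points: 2, 7, 16, 20, 27 (5 total).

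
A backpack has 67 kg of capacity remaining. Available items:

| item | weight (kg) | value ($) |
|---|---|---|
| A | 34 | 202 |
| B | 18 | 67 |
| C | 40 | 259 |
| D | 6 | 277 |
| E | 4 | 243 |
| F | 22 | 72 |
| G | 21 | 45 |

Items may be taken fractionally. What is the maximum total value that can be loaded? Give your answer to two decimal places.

880.00

Sort by value per unit weight and fill in that order.
Order: E (243/4=60.75) > D (277/6=46.17) > C (259/40=6.47) > A (202/34=5.94) > B (67/18=3.72) > F (72/22=3.27) > G (45/21=2.14)
Fill: take E (4 @ 243) → take D (6 @ 277) → take C (40 @ 259) → take 17/34 of A → 101.00; 67/67 used.
Total value = 880.00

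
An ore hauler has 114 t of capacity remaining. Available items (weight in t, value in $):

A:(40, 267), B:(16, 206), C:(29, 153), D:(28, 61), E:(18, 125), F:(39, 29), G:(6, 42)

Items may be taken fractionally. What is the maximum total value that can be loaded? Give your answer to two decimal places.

803.89

Sort by value per unit weight and fill in that order.
Ratios (sorted): B 12.88, G 7.00, E 6.94, A 6.67, C 5.28, D 2.18, F 0.74
take B (16 @ 206); take G (6 @ 42); take E (18 @ 125); take A (40 @ 267); take C (29 @ 153); take 5/28 of D → 10.89. Capacity used 114/114.
Total value = 803.89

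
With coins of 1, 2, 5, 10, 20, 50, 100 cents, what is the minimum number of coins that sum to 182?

182 = 1×100 + 1×50 + 1×20 + 1×10 + 1×2
Total coins = 1 + 1 + 1 + 1 + 1 = 5

5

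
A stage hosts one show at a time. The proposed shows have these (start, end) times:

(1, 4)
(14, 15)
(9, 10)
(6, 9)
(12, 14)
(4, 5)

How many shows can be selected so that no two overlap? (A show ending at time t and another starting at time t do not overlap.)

By end time: (1,4), (4,5), (6,9), (9,10), (12,14), (14,15).
Pick (1,4); next start ≥ 4 → (4,5); next start ≥ 5 → (6,9); next start ≥ 9 → (9,10); next start ≥ 10 → (12,14); next start ≥ 14 → (14,15).
Selected 6 shows.

6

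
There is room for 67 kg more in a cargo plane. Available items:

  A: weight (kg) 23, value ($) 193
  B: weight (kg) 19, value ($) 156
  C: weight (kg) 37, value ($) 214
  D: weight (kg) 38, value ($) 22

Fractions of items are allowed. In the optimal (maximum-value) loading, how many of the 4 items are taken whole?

2

Sort by value per unit weight and fill in that order.
Ratios (sorted): A 8.39, B 8.21, C 5.78, D 0.58
take A (23 @ 193); take B (19 @ 156); take 25/37 of C → 144.59. Capacity used 67/67.
2 item(s) taken whole; one partial (take 25/37 of C).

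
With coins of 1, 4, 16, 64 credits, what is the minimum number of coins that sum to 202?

Greedy: take as many of the largest coin as possible, then repeat with the remainder.
202 = 3×64 + 2×4 + 2×1
Total coins = 3 + 2 + 2 = 7

7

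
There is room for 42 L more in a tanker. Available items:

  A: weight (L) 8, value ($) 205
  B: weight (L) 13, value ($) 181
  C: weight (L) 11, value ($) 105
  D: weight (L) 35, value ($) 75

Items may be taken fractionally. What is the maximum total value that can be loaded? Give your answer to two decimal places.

Order: A (205/8=25.62) > B (181/13=13.92) > C (105/11=9.55) > D (75/35=2.14)
Fill: take A (8 @ 205) → take B (13 @ 181) → take C (11 @ 105) → take 10/35 of D → 21.43; 42/42 used.
Total value = 512.43

512.43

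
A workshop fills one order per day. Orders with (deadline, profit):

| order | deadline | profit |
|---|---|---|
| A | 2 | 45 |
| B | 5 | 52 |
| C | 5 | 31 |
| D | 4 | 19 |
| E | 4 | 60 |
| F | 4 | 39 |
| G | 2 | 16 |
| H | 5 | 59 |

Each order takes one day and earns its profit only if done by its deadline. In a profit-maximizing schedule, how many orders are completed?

Take jobs in profit order; each goes to the latest open slot no later than its deadline.
By profit: E(d4,60), H(d5,59), B(d5,52), A(d2,45), F(d4,39), C(d5,31), D(d4,19), G(d2,16)
E→slot 4; H→slot 5; B→slot 3; A→slot 2; F→slot 1; C skipped; D skipped; G skipped.
5 of 8 scheduled.

5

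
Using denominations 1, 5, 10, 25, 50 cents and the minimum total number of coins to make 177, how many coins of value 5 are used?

Greedy: take as many of the largest coin as possible, then repeat with the remainder.
177 − 3×50→27 − 1×25→2 − 2×1→0
Count of 5: 0

0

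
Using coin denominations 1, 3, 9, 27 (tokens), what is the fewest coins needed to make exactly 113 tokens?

7

Greedy: take as many of the largest coin as possible, then repeat with the remainder.
113 = 4×27 + 1×3 + 2×1
Total coins = 4 + 1 + 2 = 7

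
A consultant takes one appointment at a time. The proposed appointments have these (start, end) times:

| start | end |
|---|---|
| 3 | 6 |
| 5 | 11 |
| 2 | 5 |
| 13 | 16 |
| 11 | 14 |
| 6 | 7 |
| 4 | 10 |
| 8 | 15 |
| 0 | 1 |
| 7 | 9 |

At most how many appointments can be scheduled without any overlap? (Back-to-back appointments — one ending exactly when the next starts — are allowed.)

5

Sort by end time and greedily take each interval whose start is ≥ the last chosen end.
By end time: (0,1), (2,5), (3,6), (6,7), (7,9), (4,10), (5,11), (11,14), (8,15), (13,16).
Pick (0,1); next start ≥ 1 → (2,5); next start ≥ 5 → (6,7); next start ≥ 7 → (7,9); next start ≥ 9 → (11,14).
Selected 5 appointments.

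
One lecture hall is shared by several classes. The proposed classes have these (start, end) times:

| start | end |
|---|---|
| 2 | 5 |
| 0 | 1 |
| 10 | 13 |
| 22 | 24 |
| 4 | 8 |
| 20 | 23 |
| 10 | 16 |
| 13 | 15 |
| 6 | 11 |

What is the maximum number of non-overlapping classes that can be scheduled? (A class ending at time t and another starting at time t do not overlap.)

5

Greedy by earliest finish: after sorting by end time, pick each interval compatible with the last pick.
By end time: (0,1), (2,5), (4,8), (6,11), (10,13), (13,15), (10,16), (20,23), (22,24).
Pick (0,1); next start ≥ 1 → (2,5); next start ≥ 5 → (6,11); next start ≥ 11 → (13,15); next start ≥ 15 → (20,23).
Selected 5 classes.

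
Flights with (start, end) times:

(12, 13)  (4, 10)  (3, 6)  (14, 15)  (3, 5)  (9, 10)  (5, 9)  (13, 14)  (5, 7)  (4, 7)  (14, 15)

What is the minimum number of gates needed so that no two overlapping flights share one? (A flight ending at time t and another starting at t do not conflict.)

The answer is the maximum number of intervals overlapping at any instant.
Events (time:±→running): 3:+→1 3:+→2 4:+→3 4:+→4 5:-→3 5:+→4 5:+→5 … peak 5.

5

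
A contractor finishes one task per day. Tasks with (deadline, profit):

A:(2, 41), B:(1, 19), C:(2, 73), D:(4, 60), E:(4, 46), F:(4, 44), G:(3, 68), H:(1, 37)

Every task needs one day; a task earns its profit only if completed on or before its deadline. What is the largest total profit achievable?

Sort by profit descending; place each in the latest free slot ≤ its deadline.
By profit: C(d2,73), G(d3,68), D(d4,60), E(d4,46), F(d4,44), A(d2,41), H(d1,37), B(d1,19)
C→slot 2; G→slot 3; D→slot 4; E→slot 1; F skipped; A skipped; H skipped; B skipped.
Profit = 46 + 73 + 68 + 60 = 247

247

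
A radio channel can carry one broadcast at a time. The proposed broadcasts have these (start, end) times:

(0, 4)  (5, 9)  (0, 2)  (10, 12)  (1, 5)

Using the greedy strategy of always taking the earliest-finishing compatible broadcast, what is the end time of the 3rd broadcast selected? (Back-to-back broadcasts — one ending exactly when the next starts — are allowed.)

12

Order by finish time; keep every interval that doesn't clash with the previous kept one.
By end time: (0,2), (0,4), (1,5), (5,9), (10,12).
Pick (0,2); next start ≥ 2 → (5,9); next start ≥ 9 → (10,12).
Selected: (0,2) (5,9) (10,12)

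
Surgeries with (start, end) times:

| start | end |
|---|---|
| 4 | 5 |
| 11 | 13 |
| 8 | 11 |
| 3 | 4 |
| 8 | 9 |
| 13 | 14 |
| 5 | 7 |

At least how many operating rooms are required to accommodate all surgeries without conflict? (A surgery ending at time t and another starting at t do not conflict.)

The answer is the maximum number of intervals overlapping at any instant.
Events (time:±→running): 3:+→1 4:-→0 4:+→1 5:-→0 5:+→1 7:-→0 8:+→1 8:+→2 … peak 2.

2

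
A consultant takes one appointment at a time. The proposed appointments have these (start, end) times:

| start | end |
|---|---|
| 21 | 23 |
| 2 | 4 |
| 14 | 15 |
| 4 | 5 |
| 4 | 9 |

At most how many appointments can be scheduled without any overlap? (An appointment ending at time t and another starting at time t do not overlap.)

4

Sort by end time and greedily take each interval whose start is ≥ the last chosen end.
By end time: (2,4), (4,5), (4,9), (14,15), (21,23).
Pick (2,4); next start ≥ 4 → (4,5); next start ≥ 5 → (14,15); next start ≥ 15 → (21,23).
Selected 4 appointments.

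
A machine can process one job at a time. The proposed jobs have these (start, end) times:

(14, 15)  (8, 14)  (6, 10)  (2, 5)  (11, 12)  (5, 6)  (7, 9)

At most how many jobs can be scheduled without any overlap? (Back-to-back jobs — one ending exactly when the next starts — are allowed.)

5

By end time: (2,5), (5,6), (7,9), (6,10), (11,12), (8,14), (14,15).
Pick (2,5); next start ≥ 5 → (5,6); next start ≥ 6 → (7,9); next start ≥ 9 → (11,12); next start ≥ 12 → (14,15).
Selected 5 jobs.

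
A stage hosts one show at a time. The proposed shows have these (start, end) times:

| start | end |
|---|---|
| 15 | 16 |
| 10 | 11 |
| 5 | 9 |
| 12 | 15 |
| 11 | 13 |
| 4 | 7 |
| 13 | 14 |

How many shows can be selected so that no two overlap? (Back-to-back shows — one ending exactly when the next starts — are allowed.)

Greedy by earliest finish: after sorting by end time, pick each interval compatible with the last pick.
Sorted by end: (4,7)  (5,9)  (10,11)  (11,13)  (13,14)  (12,15)  (15,16)
take (4,7); take (10,11); take (11,13); take (13,14); take (15,16).
Selected 5 shows.

5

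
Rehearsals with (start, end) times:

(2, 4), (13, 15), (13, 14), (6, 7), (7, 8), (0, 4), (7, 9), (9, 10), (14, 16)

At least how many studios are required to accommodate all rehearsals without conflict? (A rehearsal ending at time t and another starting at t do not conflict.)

2

Events (time:±→running): 0:+→1 2:+→2 … peak 2.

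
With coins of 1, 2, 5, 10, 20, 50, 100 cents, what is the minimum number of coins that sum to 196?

6

Greedy: take as many of the largest coin as possible, then repeat with the remainder.
196 = 1×100 + 1×50 + 2×20 + 1×5 + 1×1
Total coins = 1 + 1 + 2 + 1 + 1 = 6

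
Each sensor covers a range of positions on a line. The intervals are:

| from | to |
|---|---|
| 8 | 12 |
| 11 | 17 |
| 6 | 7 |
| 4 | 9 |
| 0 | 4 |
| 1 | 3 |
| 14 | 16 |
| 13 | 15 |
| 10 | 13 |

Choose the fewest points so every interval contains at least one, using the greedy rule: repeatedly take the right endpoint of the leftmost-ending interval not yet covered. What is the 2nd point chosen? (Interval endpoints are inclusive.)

Process intervals by earliest right end; each time one isn't hit yet, stab at its right endpoint.
By right end: [1,3]  [0,4]  [6,7]  [4,9]  [8,12]  [10,13]  [13,15]  [14,16]  [11,17]
[1,3] uncovered → point at 3; [6,7] uncovered → point at 7; [8,12] uncovered → point at 12; [13,15] uncovered → point at 15.
Points: 3, 7, 12, 15 (4 total).

7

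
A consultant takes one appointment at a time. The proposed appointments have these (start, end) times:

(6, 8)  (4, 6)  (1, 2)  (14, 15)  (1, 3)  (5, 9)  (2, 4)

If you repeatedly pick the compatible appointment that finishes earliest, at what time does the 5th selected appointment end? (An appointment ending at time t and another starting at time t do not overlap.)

15

Order by finish time; keep every interval that doesn't clash with the previous kept one.
Sorted by end: (1,2)  (1,3)  (2,4)  (4,6)  (6,8)  (5,9)  (14,15)
take (1,2); take (2,4); take (4,6); take (6,8); take (14,15).
Selected: (1,2) (2,4) (4,6) (6,8) (14,15)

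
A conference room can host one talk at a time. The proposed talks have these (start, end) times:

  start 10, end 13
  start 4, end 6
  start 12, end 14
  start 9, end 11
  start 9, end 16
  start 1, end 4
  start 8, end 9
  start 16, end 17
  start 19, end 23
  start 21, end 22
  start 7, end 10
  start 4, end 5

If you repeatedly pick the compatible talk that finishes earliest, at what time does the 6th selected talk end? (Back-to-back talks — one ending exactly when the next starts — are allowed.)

By end time: (1,4), (4,5), (4,6), (8,9), (7,10), (9,11), (10,13), (12,14), (9,16), (16,17), (21,22), (19,23).
Pick (1,4); next start ≥ 4 → (4,5); next start ≥ 5 → (8,9); next start ≥ 9 → (9,11); next start ≥ 11 → (12,14); next start ≥ 14 → (16,17); next start ≥ 17 → (21,22).
Selected: (1,4) (4,5) (8,9) (9,11) (12,14) (16,17) (21,22)

17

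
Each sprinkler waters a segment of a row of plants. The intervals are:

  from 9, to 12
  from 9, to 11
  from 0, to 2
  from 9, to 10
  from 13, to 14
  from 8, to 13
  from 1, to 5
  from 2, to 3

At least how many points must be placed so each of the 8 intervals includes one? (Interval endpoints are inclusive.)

Sort by right endpoint; whenever an interval is uncovered, place a point at its right end.
By right end: [0,2]  [2,3]  [1,5]  [9,10]  [9,11]  [9,12]  [8,13]  [13,14]
[0,2] uncovered → point at 2; [9,10] uncovered → point at 10; [13,14] uncovered → point at 14.
Points: 2, 10, 14 (3 total).

3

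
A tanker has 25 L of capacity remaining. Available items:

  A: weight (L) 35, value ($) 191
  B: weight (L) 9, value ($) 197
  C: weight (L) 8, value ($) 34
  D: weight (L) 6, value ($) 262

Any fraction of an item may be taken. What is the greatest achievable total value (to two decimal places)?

513.57

Ratios (sorted): D 43.67, B 21.89, A 5.46, C 4.25
take D (6 @ 262); take B (9 @ 197); take 10/35 of A → 54.57. Capacity used 25/25.
Total value = 513.57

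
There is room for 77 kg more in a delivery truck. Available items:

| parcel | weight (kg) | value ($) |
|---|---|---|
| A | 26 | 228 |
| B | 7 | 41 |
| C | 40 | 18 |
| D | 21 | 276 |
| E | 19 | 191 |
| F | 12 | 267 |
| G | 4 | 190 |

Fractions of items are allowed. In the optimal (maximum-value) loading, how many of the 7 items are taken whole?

4

Ratios (sorted): G 47.50, F 22.25, D 13.14, E 10.05, A 8.77, B 5.86, C 0.45
take G (4 @ 190); take F (12 @ 267); take D (21 @ 276); take E (19 @ 191); take 21/26 of A → 184.15. Capacity used 77/77.
4 item(s) taken whole; one partial (take 21/26 of A).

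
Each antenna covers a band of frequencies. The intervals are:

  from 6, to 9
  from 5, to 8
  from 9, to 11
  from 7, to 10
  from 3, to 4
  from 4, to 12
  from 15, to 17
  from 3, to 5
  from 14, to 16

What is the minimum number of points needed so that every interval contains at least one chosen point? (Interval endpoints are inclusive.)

By right end: [3,4]  [3,5]  [5,8]  [6,9]  [7,10]  [9,11]  [4,12]  [14,16]  [15,17]
[3,4] uncovered → point at 4; [5,8] uncovered → point at 8; [9,11] uncovered → point at 11; [14,16] uncovered → point at 16.
Points: 4, 8, 11, 16 (4 total).

4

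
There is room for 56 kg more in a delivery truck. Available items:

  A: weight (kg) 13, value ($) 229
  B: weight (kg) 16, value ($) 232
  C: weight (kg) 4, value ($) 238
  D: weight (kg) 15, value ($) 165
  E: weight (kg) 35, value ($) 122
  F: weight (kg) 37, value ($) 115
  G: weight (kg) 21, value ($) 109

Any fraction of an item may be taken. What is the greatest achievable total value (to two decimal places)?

Ratios (sorted): C 59.50, A 17.62, B 14.50, D 11.00, G 5.19, E 3.49, F 3.11
take C (4 @ 238); take A (13 @ 229); take B (16 @ 232); take D (15 @ 165); take 8/21 of G → 41.52. Capacity used 56/56.
Total value = 905.52

905.52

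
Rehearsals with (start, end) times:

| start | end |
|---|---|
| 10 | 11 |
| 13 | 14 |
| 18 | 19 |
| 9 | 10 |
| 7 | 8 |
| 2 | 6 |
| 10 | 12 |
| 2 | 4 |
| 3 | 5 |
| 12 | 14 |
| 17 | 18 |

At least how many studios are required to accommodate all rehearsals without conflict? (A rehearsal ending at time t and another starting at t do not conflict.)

Events (time:±→running): 2:+→1 2:+→2 3:+→3 … peak 3.

3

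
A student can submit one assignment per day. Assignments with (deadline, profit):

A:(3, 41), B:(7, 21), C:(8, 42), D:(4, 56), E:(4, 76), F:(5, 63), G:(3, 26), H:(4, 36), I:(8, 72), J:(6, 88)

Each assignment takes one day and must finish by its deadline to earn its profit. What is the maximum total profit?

Take jobs in profit order; each goes to the latest open slot no later than its deadline.
Profit order: J=88 E=76 I=72 F=63 D=56 C=42 A=41 H=36 G=26 B=21
Assign: J→slot 6, E→slot 4, I→slot 8, F→slot 5, D→slot 3, C→slot 7, A→slot 2, H→slot 1, G skipped, B skipped.
Slots: [1:H] [2:A] [3:D] [4:E] [5:F] [6:J] [7:C] [8:I]
Profit = 36 + 41 + 56 + 76 + 63 + 88 + 42 + 72 = 474

474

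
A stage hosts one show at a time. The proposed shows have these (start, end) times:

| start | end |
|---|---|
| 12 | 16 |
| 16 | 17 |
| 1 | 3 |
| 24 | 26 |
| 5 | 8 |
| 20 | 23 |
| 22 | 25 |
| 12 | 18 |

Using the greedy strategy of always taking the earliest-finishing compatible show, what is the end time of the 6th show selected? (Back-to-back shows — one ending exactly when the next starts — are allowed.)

Order by finish time; keep every interval that doesn't clash with the previous kept one.
Sorted by end: (1,3)  (5,8)  (12,16)  (16,17)  (12,18)  (20,23)  (22,25)  (24,26)
take (1,3); take (5,8); take (12,16); take (16,17); take (20,23); take (24,26).
Selected: (1,3) (5,8) (12,16) (16,17) (20,23) (24,26)

26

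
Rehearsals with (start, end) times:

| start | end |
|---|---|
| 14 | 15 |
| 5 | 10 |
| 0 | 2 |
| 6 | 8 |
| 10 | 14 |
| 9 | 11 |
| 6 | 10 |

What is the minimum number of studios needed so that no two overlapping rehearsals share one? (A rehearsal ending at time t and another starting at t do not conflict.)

3

starts: [0, 5, 6, 6, 9, 10, 14]
ends:   [2, 8, 10, 10, 11, 14, 15]
s0→1 e2→0 s5→1 s6→2 s6→3  — peak 3.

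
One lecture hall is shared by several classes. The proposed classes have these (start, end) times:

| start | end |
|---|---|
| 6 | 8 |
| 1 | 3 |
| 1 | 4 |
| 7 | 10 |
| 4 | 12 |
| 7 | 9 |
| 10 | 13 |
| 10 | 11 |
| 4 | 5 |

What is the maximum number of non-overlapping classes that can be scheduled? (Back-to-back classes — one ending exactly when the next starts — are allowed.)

Sort by end time and greedily take each interval whose start is ≥ the last chosen end.
By end time: (1,3), (1,4), (4,5), (6,8), (7,9), (7,10), (10,11), (4,12), (10,13).
Pick (1,3); next start ≥ 3 → (4,5); next start ≥ 5 → (6,8); next start ≥ 8 → (10,11).
Selected 4 classes.

4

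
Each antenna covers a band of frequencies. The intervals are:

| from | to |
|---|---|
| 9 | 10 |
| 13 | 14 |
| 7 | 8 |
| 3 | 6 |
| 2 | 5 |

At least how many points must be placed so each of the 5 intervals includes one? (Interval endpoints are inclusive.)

By right end: [2,5]  [3,6]  [7,8]  [9,10]  [13,14]
[2,5] uncovered → point at 5; [7,8] uncovered → point at 8; [9,10] uncovered → point at 10; [13,14] uncovered → point at 14.
Points: 5, 8, 10, 14 (4 total).

4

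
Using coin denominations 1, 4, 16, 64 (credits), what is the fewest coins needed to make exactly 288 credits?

288 − 4×64→32 − 2×16→0
Total coins = 4 + 2 = 6

6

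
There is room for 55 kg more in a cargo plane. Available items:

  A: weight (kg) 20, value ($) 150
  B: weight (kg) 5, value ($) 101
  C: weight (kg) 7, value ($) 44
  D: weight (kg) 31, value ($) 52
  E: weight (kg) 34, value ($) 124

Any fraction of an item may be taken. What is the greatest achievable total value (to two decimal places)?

378.88

Ratios (sorted): B 20.20, A 7.50, C 6.29, E 3.65, D 1.68
take B (5 @ 101); take A (20 @ 150); take C (7 @ 44); take 23/34 of E → 83.88. Capacity used 55/55.
Total value = 378.88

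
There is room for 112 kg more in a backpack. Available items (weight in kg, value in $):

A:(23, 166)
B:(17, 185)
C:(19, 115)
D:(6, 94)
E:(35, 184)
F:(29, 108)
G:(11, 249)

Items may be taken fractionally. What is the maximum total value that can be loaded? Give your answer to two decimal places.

996.72

Sort by value per unit weight and fill in that order.
Order: G (249/11=22.64) > D (94/6=15.67) > B (185/17=10.88) > A (166/23=7.22) > C (115/19=6.05) > E (184/35=5.26) > F (108/29=3.72)
Fill: take G (11 @ 249) → take D (6 @ 94) → take B (17 @ 185) → take A (23 @ 166) → take C (19 @ 115) → take E (35 @ 184) → take 1/29 of F → 3.72; 112/112 used.
Total value = 996.72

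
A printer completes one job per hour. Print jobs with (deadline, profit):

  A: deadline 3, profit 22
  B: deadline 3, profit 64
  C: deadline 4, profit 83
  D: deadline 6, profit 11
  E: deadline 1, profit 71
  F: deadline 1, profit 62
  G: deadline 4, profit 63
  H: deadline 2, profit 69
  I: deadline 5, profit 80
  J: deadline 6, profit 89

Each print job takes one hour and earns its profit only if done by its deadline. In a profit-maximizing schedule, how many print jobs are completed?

Sort by profit descending; place each in the latest free slot ≤ its deadline.
Profit order: J=89 C=83 I=80 E=71 H=69 B=64 G=63 F=62 A=22 D=11
Assign: J→slot 6, C→slot 4, I→slot 5, E→slot 1, H→slot 2, B→slot 3, G skipped, F skipped, A skipped, D skipped.
Slots: [1:E] [2:H] [3:B] [4:C] [5:I] [6:J]
6 of 10 scheduled.

6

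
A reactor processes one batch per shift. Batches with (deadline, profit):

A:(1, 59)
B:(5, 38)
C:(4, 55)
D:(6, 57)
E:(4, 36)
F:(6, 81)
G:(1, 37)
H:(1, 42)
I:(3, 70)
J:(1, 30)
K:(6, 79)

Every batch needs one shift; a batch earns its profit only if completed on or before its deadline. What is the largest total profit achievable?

Profit order: F=81 K=79 I=70 A=59 D=57 C=55 H=42 B=38 G=37 E=36 J=30
Assign: F→slot 6, K→slot 5, I→slot 3, A→slot 1, D→slot 4, C→slot 2, H skipped, B skipped, G skipped, E skipped, J skipped.
Slots: [1:A] [2:C] [3:I] [4:D] [5:K] [6:F]
Profit = 59 + 55 + 70 + 57 + 79 + 81 = 401

401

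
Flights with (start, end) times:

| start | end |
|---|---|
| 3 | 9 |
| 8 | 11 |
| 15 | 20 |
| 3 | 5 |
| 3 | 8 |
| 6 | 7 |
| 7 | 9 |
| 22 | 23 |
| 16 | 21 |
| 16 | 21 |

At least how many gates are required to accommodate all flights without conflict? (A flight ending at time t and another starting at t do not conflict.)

3

Count concurrent intervals with a sweep; the peak is the room count.
starts: [3, 3, 3, 6, 7, 8, 15, 16, 16, 22]
ends:   [5, 7, 8, 9, 9, 11, 20, 21, 21, 23]
s3→1 s3→2 s3→3  — peak 3.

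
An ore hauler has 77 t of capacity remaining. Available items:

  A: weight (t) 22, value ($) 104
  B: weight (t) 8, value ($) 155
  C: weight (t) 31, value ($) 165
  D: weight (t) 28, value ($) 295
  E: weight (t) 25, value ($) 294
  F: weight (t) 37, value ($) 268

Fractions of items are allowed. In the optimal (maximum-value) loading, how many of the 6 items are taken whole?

3

Greedy by value/weight ratio, highest first.
Order: B (155/8=19.38) > E (294/25=11.76) > D (295/28=10.54) > F (268/37=7.24) > C (165/31=5.32) > A (104/22=4.73)
Fill: take B (8 @ 155) → take E (25 @ 294) → take D (28 @ 295) → take 16/37 of F → 115.89; 77/77 used.
3 item(s) taken whole; one partial (take 16/37 of F).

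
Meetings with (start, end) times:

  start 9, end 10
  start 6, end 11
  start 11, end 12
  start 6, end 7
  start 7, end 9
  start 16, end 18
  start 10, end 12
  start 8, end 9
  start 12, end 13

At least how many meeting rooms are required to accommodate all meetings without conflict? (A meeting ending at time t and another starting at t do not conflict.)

3

Count concurrent intervals with a sweep; the peak is the room count.
Events (time:±→running): 6:+→1 6:+→2 7:-→1 7:+→2 8:+→3 … peak 3.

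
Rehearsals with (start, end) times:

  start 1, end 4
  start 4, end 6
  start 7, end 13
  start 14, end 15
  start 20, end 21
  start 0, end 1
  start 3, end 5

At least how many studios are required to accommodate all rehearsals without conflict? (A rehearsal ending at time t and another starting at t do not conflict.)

starts: [0, 1, 3, 4, 7, 14, 20]
ends:   [1, 4, 5, 6, 13, 15, 21]
s0→1 e1→0 s1→1 s3→2  — peak 2.

2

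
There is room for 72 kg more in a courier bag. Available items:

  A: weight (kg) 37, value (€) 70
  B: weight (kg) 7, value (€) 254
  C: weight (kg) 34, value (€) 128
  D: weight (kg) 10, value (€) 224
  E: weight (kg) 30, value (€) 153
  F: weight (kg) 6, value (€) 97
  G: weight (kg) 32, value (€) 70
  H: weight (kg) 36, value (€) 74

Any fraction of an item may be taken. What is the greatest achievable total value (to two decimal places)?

Greedy by value/weight ratio, highest first.
Order: B (254/7=36.29) > D (224/10=22.40) > F (97/6=16.17) > E (153/30=5.10) > C (128/34=3.76) > G (70/32=2.19) > H (74/36=2.06) > A (70/37=1.89)
Fill: take B (7 @ 254) → take D (10 @ 224) → take F (6 @ 97) → take E (30 @ 153) → take 19/34 of C → 71.53; 72/72 used.
Total value = 799.53

799.53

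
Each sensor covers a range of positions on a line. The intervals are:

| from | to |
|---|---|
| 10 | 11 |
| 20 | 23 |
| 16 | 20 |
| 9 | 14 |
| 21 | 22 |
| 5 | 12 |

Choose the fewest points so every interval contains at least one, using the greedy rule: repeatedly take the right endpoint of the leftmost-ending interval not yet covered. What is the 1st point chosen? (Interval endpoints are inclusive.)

11

By right end: [10,11]  [5,12]  [9,14]  [16,20]  [21,22]  [20,23]
[10,11] uncovered → point at 11; [16,20] uncovered → point at 20; [21,22] uncovered → point at 22.
Points: 11, 20, 22 (3 total).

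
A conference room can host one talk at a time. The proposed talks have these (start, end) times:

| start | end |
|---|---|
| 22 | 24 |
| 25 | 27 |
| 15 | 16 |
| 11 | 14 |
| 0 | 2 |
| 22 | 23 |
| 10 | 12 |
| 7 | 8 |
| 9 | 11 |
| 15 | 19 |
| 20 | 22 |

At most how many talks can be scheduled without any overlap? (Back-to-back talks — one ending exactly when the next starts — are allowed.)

By end time: (0,2), (7,8), (9,11), (10,12), (11,14), (15,16), (15,19), (20,22), (22,23), (22,24), (25,27).
Pick (0,2); next start ≥ 2 → (7,8); next start ≥ 8 → (9,11); next start ≥ 11 → (11,14); next start ≥ 14 → (15,16); next start ≥ 16 → (20,22); next start ≥ 22 → (22,23); next start ≥ 23 → (25,27).
Selected 8 talks.

8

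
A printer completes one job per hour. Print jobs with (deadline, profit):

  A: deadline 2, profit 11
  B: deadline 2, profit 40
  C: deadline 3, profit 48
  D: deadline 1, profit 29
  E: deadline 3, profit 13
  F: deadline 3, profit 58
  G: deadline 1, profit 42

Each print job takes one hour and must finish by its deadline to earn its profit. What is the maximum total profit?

Profit order: F=58 C=48 G=42 B=40 D=29 E=13 A=11
Assign: F→slot 3, C→slot 2, G→slot 1, B skipped, D skipped, E skipped, A skipped.
Slots: [1:G] [2:C] [3:F]
Profit = 42 + 48 + 58 = 148

148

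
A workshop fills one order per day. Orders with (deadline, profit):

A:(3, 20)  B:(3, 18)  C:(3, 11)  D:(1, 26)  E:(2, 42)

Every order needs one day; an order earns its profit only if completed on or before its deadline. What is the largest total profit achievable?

88

Profit order: E=42 D=26 A=20 B=18 C=11
Assign: E→slot 2, D→slot 1, A→slot 3, B skipped, C skipped.
Slots: [1:D] [2:E] [3:A]
Profit = 26 + 42 + 20 = 88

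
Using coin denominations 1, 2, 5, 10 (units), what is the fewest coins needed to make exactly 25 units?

3

25 − 2×10→5 − 1×5→0
Total coins = 2 + 1 = 3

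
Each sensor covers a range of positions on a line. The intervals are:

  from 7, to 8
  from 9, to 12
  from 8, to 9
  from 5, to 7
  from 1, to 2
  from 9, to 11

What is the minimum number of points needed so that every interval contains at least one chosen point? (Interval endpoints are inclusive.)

3

By right end: [1,2]  [5,7]  [7,8]  [8,9]  [9,11]  [9,12]
[1,2] uncovered → point at 2; [5,7] uncovered → point at 7; [8,9] uncovered → point at 9.
Points: 2, 7, 9 (3 total).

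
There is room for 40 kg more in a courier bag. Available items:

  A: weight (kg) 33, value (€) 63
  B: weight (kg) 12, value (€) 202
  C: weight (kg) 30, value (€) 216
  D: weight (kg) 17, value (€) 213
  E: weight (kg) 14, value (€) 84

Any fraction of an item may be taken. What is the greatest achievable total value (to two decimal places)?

494.20

Greedy by value/weight ratio, highest first.
Order: B (202/12=16.83) > D (213/17=12.53) > C (216/30=7.20) > E (84/14=6.00) > A (63/33=1.91)
Fill: take B (12 @ 202) → take D (17 @ 213) → take 11/30 of C → 79.20; 40/40 used.
Total value = 494.20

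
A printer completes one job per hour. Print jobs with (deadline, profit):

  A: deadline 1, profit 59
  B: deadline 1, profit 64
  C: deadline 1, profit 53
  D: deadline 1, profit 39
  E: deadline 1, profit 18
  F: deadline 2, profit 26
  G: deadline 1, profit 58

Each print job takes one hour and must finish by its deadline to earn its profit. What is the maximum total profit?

90

By profit: B(d1,64), A(d1,59), G(d1,58), C(d1,53), D(d1,39), F(d2,26), E(d1,18)
B→slot 1; A skipped; G skipped; C skipped; D skipped; F→slot 2; E skipped.
Profit = 64 + 26 = 90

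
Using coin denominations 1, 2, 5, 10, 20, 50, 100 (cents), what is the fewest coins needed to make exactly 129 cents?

5

129 − 1×100→29 − 1×20→9 − 1×5→4 − 2×2→0
Total coins = 1 + 1 + 1 + 2 = 5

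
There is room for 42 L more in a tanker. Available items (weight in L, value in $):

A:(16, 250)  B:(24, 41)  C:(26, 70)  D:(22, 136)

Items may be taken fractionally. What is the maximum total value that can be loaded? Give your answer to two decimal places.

396.77

Greedy by value/weight ratio, highest first.
Order: A (250/16=15.62) > D (136/22=6.18) > C (70/26=2.69) > B (41/24=1.71)
Fill: take A (16 @ 250) → take D (22 @ 136) → take 4/26 of C → 10.77; 42/42 used.
Total value = 396.77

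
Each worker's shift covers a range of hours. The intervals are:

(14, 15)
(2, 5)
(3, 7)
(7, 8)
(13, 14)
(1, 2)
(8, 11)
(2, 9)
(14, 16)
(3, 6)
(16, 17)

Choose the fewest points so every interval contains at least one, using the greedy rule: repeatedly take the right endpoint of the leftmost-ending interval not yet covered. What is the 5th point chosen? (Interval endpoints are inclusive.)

17

By right end: [1,2]  [2,5]  [3,6]  [3,7]  [7,8]  [2,9]  [8,11]  [13,14]  [14,15]  [14,16]  [16,17]
[1,2] uncovered → point at 2; [3,6] uncovered → point at 6; [7,8] uncovered → point at 8; [13,14] uncovered → point at 14; [16,17] uncovered → point at 17.
Points: 2, 6, 8, 14, 17 (5 total).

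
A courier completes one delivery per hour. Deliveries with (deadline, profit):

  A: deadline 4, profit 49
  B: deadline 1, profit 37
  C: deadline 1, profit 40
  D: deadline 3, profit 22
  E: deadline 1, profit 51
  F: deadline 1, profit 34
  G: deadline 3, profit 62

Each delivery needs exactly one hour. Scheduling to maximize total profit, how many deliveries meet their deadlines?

4

Sort by profit descending; place each in the latest free slot ≤ its deadline.
Profit order: G=62 E=51 A=49 C=40 B=37 F=34 D=22
Assign: G→slot 3, E→slot 1, A→slot 4, C skipped, B skipped, F skipped, D→slot 2.
Slots: [1:E] [2:D] [3:G] [4:A]
4 of 7 scheduled.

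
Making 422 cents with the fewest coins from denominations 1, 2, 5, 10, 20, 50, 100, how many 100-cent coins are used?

Use the largest denomination that fits, subtract, and repeat.
422 = 4×100 + 1×20 + 1×2
Count of 100: 4

4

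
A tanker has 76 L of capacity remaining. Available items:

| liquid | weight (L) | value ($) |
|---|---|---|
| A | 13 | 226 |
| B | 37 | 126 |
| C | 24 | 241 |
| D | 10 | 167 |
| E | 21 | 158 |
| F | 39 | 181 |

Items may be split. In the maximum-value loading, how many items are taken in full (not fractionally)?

4

Sort by value per unit weight and fill in that order.
Order: A (226/13=17.38) > D (167/10=16.70) > C (241/24=10.04) > E (158/21=7.52) > F (181/39=4.64) > B (126/37=3.41)
Fill: take A (13 @ 226) → take D (10 @ 167) → take C (24 @ 241) → take E (21 @ 158) → take 8/39 of F → 37.13; 76/76 used.
4 item(s) taken whole; one partial (take 8/39 of F).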